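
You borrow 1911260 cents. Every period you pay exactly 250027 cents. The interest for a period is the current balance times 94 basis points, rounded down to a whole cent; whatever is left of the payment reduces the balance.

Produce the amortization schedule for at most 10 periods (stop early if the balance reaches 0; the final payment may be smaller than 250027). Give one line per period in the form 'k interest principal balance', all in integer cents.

1 17965 232062 1679198
2 15784 234243 1444955
3 13582 236445 1208510
4 11359 238668 969842
5 9116 240911 728931
6 6851 243176 485755
7 4566 245461 240294
8 2258 240294 0

1. interest=⌊1911260·94/10000⌋=17965; principal=250027-17965=232062; balance=1911260-232062=1679198
2. interest=⌊1679198·94/10000⌋=15784; principal=250027-15784=234243; balance=1679198-234243=1444955
3. interest=⌊1444955·94/10000⌋=13582; principal=250027-13582=236445; balance=1444955-236445=1208510
4. interest=⌊1208510·94/10000⌋=11359; principal=250027-11359=238668; balance=1208510-238668=969842
5. interest=⌊969842·94/10000⌋=9116; principal=250027-9116=240911; balance=969842-240911=728931
6. interest=⌊728931·94/10000⌋=6851; principal=250027-6851=243176; balance=728931-243176=485755
7. interest=⌊485755·94/10000⌋=4566; principal=250027-4566=245461; balance=485755-245461=240294
8. interest=⌊240294·94/10000⌋=2258; principal=min(250027-2258,240294)=240294; balance=240294-240294=0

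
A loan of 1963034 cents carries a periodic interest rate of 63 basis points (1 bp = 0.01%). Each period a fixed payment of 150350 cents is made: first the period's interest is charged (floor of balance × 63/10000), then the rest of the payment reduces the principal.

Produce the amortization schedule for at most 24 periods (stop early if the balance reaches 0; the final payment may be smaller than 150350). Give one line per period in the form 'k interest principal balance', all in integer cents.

1 12367 137983 1825051
2 11497 138853 1686198
3 10623 139727 1546471
4 9742 140608 1405863
5 8856 141494 1264369
6 7965 142385 1121984
7 7068 143282 978702
8 6165 144185 834517
9 5257 145093 689424
10 4343 146007 543417
11 3423 146927 396490
12 2497 147853 248637
13 1566 148784 99853
14 629 99853 0

1. interest=⌊1963034·63/10000⌋=12367; principal=150350-12367=137983; balance=1963034-137983=1825051
2. interest=⌊1825051·63/10000⌋=11497; principal=150350-11497=138853; balance=1825051-138853=1686198
3. interest=⌊1686198·63/10000⌋=10623; principal=150350-10623=139727; balance=1686198-139727=1546471
4. interest=⌊1546471·63/10000⌋=9742; principal=150350-9742=140608; balance=1546471-140608=1405863
5. interest=⌊1405863·63/10000⌋=8856; principal=150350-8856=141494; balance=1405863-141494=1264369
6. interest=⌊1264369·63/10000⌋=7965; principal=150350-7965=142385; balance=1264369-142385=1121984
7. interest=⌊1121984·63/10000⌋=7068; principal=150350-7068=143282; balance=1121984-143282=978702
8. interest=⌊978702·63/10000⌋=6165; principal=150350-6165=144185; balance=978702-144185=834517
9. interest=⌊834517·63/10000⌋=5257; principal=150350-5257=145093; balance=834517-145093=689424
10. interest=⌊689424·63/10000⌋=4343; principal=150350-4343=146007; balance=689424-146007=543417
11. interest=⌊543417·63/10000⌋=3423; principal=150350-3423=146927; balance=543417-146927=396490
12. interest=⌊396490·63/10000⌋=2497; principal=150350-2497=147853; balance=396490-147853=248637
13. interest=⌊248637·63/10000⌋=1566; principal=150350-1566=148784; balance=248637-148784=99853
14. interest=⌊99853·63/10000⌋=629; principal=min(150350-629,99853)=99853; balance=99853-99853=0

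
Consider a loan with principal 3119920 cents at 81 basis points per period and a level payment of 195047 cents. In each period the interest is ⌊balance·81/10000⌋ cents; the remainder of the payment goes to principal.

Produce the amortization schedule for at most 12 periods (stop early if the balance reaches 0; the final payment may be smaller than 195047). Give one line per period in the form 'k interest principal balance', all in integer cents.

1 25271 169776 2950144
2 23896 171151 2778993
3 22509 172538 2606455
4 21112 173935 2432520
5 19703 175344 2257176
6 18283 176764 2080412
7 16851 178196 1902216
8 15407 179640 1722576
9 13952 181095 1541481
10 12485 182562 1358919
11 11007 184040 1174879
12 9516 185531 989348

1. interest=⌊3119920·81/10000⌋=25271; principal=195047-25271=169776; balance=3119920-169776=2950144
2. interest=⌊2950144·81/10000⌋=23896; principal=195047-23896=171151; balance=2950144-171151=2778993
3. interest=⌊2778993·81/10000⌋=22509; principal=195047-22509=172538; balance=2778993-172538=2606455
4. interest=⌊2606455·81/10000⌋=21112; principal=195047-21112=173935; balance=2606455-173935=2432520
5. interest=⌊2432520·81/10000⌋=19703; principal=195047-19703=175344; balance=2432520-175344=2257176
6. interest=⌊2257176·81/10000⌋=18283; principal=195047-18283=176764; balance=2257176-176764=2080412
7. interest=⌊2080412·81/10000⌋=16851; principal=195047-16851=178196; balance=2080412-178196=1902216
8. interest=⌊1902216·81/10000⌋=15407; principal=195047-15407=179640; balance=1902216-179640=1722576
9. interest=⌊1722576·81/10000⌋=13952; principal=195047-13952=181095; balance=1722576-181095=1541481
10. interest=⌊1541481·81/10000⌋=12485; principal=195047-12485=182562; balance=1541481-182562=1358919
11. interest=⌊1358919·81/10000⌋=11007; principal=195047-11007=184040; balance=1358919-184040=1174879
12. interest=⌊1174879·81/10000⌋=9516; principal=195047-9516=185531; balance=1174879-185531=989348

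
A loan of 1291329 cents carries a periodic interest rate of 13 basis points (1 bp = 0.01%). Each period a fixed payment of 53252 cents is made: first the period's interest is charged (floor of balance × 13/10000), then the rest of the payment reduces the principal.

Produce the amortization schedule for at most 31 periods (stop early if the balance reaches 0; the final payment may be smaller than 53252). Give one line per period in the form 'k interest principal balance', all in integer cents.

1 1678 51574 1239755
2 1611 51641 1188114
3 1544 51708 1136406
4 1477 51775 1084631
5 1410 51842 1032789
6 1342 51910 980879
7 1275 51977 928902
8 1207 52045 876857
9 1139 52113 824744
10 1072 52180 772564
11 1004 52248 720316
12 936 52316 668000
13 868 52384 615616
14 800 52452 563164
15 732 52520 510644
16 663 52589 458055
17 595 52657 405398
18 527 52725 352673
19 458 52794 299879
20 389 52863 247016
21 321 52931 194085
22 252 53000 141085
23 183 53069 88016
24 114 53138 34878
25 45 34878 0

1. interest=⌊1291329·13/10000⌋=1678; principal=53252-1678=51574; balance=1291329-51574=1239755
2. interest=⌊1239755·13/10000⌋=1611; principal=53252-1611=51641; balance=1239755-51641=1188114
3. interest=⌊1188114·13/10000⌋=1544; principal=53252-1544=51708; balance=1188114-51708=1136406
4. interest=⌊1136406·13/10000⌋=1477; principal=53252-1477=51775; balance=1136406-51775=1084631
5. interest=⌊1084631·13/10000⌋=1410; principal=53252-1410=51842; balance=1084631-51842=1032789
6. interest=⌊1032789·13/10000⌋=1342; principal=53252-1342=51910; balance=1032789-51910=980879
7. interest=⌊980879·13/10000⌋=1275; principal=53252-1275=51977; balance=980879-51977=928902
8. interest=⌊928902·13/10000⌋=1207; principal=53252-1207=52045; balance=928902-52045=876857
9. interest=⌊876857·13/10000⌋=1139; principal=53252-1139=52113; balance=876857-52113=824744
10. interest=⌊824744·13/10000⌋=1072; principal=53252-1072=52180; balance=824744-52180=772564
11. interest=⌊772564·13/10000⌋=1004; principal=53252-1004=52248; balance=772564-52248=720316
12. interest=⌊720316·13/10000⌋=936; principal=53252-936=52316; balance=720316-52316=668000
13. interest=⌊668000·13/10000⌋=868; principal=53252-868=52384; balance=668000-52384=615616
14. interest=⌊615616·13/10000⌋=800; principal=53252-800=52452; balance=615616-52452=563164
15. interest=⌊563164·13/10000⌋=732; principal=53252-732=52520; balance=563164-52520=510644
16. interest=⌊510644·13/10000⌋=663; principal=53252-663=52589; balance=510644-52589=458055
17. interest=⌊458055·13/10000⌋=595; principal=53252-595=52657; balance=458055-52657=405398
18. interest=⌊405398·13/10000⌋=527; principal=53252-527=52725; balance=405398-52725=352673
19. interest=⌊352673·13/10000⌋=458; principal=53252-458=52794; balance=352673-52794=299879
20. interest=⌊299879·13/10000⌋=389; principal=53252-389=52863; balance=299879-52863=247016
21. interest=⌊247016·13/10000⌋=321; principal=53252-321=52931; balance=247016-52931=194085
22. interest=⌊194085·13/10000⌋=252; principal=53252-252=53000; balance=194085-53000=141085
23. interest=⌊141085·13/10000⌋=183; principal=53252-183=53069; balance=141085-53069=88016
24. interest=⌊88016·13/10000⌋=114; principal=53252-114=53138; balance=88016-53138=34878
25. interest=⌊34878·13/10000⌋=45; principal=min(53252-45,34878)=34878; balance=34878-34878=0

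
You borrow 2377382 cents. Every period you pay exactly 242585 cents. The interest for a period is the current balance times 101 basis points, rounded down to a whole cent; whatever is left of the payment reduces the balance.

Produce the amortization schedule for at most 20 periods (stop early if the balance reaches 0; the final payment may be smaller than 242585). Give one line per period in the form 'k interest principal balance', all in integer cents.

1 24011 218574 2158808
2 21803 220782 1938026
3 19574 223011 1715015
4 17321 225264 1489751
5 15046 227539 1262212
6 12748 229837 1032375
7 10426 232159 800216
8 8082 234503 565713
9 5713 236872 328841
10 3321 239264 89577
11 904 89577 0

1. interest=⌊2377382·101/10000⌋=24011; principal=242585-24011=218574; balance=2377382-218574=2158808
2. interest=⌊2158808·101/10000⌋=21803; principal=242585-21803=220782; balance=2158808-220782=1938026
3. interest=⌊1938026·101/10000⌋=19574; principal=242585-19574=223011; balance=1938026-223011=1715015
4. interest=⌊1715015·101/10000⌋=17321; principal=242585-17321=225264; balance=1715015-225264=1489751
5. interest=⌊1489751·101/10000⌋=15046; principal=242585-15046=227539; balance=1489751-227539=1262212
6. interest=⌊1262212·101/10000⌋=12748; principal=242585-12748=229837; balance=1262212-229837=1032375
7. interest=⌊1032375·101/10000⌋=10426; principal=242585-10426=232159; balance=1032375-232159=800216
8. interest=⌊800216·101/10000⌋=8082; principal=242585-8082=234503; balance=800216-234503=565713
9. interest=⌊565713·101/10000⌋=5713; principal=242585-5713=236872; balance=565713-236872=328841
10. interest=⌊328841·101/10000⌋=3321; principal=242585-3321=239264; balance=328841-239264=89577
11. interest=⌊89577·101/10000⌋=904; principal=min(242585-904,89577)=89577; balance=89577-89577=0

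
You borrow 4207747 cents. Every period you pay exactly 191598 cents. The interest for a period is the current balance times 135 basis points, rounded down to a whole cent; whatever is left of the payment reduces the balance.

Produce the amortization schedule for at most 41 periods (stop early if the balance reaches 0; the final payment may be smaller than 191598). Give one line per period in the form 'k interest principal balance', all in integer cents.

1. interest=⌊4207747·135/10000⌋=56804; principal=191598-56804=134794; balance=4207747-134794=4072953
2. interest=⌊4072953·135/10000⌋=54984; principal=191598-54984=136614; balance=4072953-136614=3936339
3. interest=⌊3936339·135/10000⌋=53140; principal=191598-53140=138458; balance=3936339-138458=3797881
4. interest=⌊3797881·135/10000⌋=51271; principal=191598-51271=140327; balance=3797881-140327=3657554
5. interest=⌊3657554·135/10000⌋=49376; principal=191598-49376=142222; balance=3657554-142222=3515332
6. interest=⌊3515332·135/10000⌋=47456; principal=191598-47456=144142; balance=3515332-144142=3371190
7. interest=⌊3371190·135/10000⌋=45511; principal=191598-45511=146087; balance=3371190-146087=3225103
8. interest=⌊3225103·135/10000⌋=43538; principal=191598-43538=148060; balance=3225103-148060=3077043
9. interest=⌊3077043·135/10000⌋=41540; principal=191598-41540=150058; balance=3077043-150058=2926985
10. interest=⌊2926985·135/10000⌋=39514; principal=191598-39514=152084; balance=2926985-152084=2774901
11. interest=⌊2774901·135/10000⌋=37461; principal=191598-37461=154137; balance=2774901-154137=2620764
12. interest=⌊2620764·135/10000⌋=35380; principal=191598-35380=156218; balance=2620764-156218=2464546
13. interest=⌊2464546·135/10000⌋=33271; principal=191598-33271=158327; balance=2464546-158327=2306219
14. interest=⌊2306219·135/10000⌋=31133; principal=191598-31133=160465; balance=2306219-160465=2145754
15. interest=⌊2145754·135/10000⌋=28967; principal=191598-28967=162631; balance=2145754-162631=1983123
16. interest=⌊1983123·135/10000⌋=26772; principal=191598-26772=164826; balance=1983123-164826=1818297
17. interest=⌊1818297·135/10000⌋=24547; principal=191598-24547=167051; balance=1818297-167051=1651246
18. interest=⌊1651246·135/10000⌋=22291; principal=191598-22291=169307; balance=1651246-169307=1481939
19. interest=⌊1481939·135/10000⌋=20006; principal=191598-20006=171592; balance=1481939-171592=1310347
20. interest=⌊1310347·135/10000⌋=17689; principal=191598-17689=173909; balance=1310347-173909=1136438
21. interest=⌊1136438·135/10000⌋=15341; principal=191598-15341=176257; balance=1136438-176257=960181
22. interest=⌊960181·135/10000⌋=12962; principal=191598-12962=178636; balance=960181-178636=781545
23. interest=⌊781545·135/10000⌋=10550; principal=191598-10550=181048; balance=781545-181048=600497
24. interest=⌊600497·135/10000⌋=8106; principal=191598-8106=183492; balance=600497-183492=417005
25. interest=⌊417005·135/10000⌋=5629; principal=191598-5629=185969; balance=417005-185969=231036
26. interest=⌊231036·135/10000⌋=3118; principal=191598-3118=188480; balance=231036-188480=42556
27. interest=⌊42556·135/10000⌋=574; principal=min(191598-574,42556)=42556; balance=42556-42556=0

1 56804 134794 4072953
2 54984 136614 3936339
3 53140 138458 3797881
4 51271 140327 3657554
5 49376 142222 3515332
6 47456 144142 3371190
7 45511 146087 3225103
8 43538 148060 3077043
9 41540 150058 2926985
10 39514 152084 2774901
11 37461 154137 2620764
12 35380 156218 2464546
13 33271 158327 2306219
14 31133 160465 2145754
15 28967 162631 1983123
16 26772 164826 1818297
17 24547 167051 1651246
18 22291 169307 1481939
19 20006 171592 1310347
20 17689 173909 1136438
21 15341 176257 960181
22 12962 178636 781545
23 10550 181048 600497
24 8106 183492 417005
25 5629 185969 231036
26 3118 188480 42556
27 574 42556 0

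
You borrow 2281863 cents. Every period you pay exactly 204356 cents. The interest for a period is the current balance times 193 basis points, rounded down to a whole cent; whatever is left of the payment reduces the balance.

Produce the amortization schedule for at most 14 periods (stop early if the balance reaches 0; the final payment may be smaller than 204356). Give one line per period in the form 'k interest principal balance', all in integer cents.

1 44039 160317 2121546
2 40945 163411 1958135
3 37792 166564 1791571
4 34577 169779 1621792
5 31300 173056 1448736
6 27960 176396 1272340
7 24556 179800 1092540
8 21086 183270 909270
9 17548 186808 722462
10 13943 190413 532049
11 10268 194088 337961
12 6522 197834 140127
13 2704 140127 0

1. interest=⌊2281863·193/10000⌋=44039; principal=204356-44039=160317; balance=2281863-160317=2121546
2. interest=⌊2121546·193/10000⌋=40945; principal=204356-40945=163411; balance=2121546-163411=1958135
3. interest=⌊1958135·193/10000⌋=37792; principal=204356-37792=166564; balance=1958135-166564=1791571
4. interest=⌊1791571·193/10000⌋=34577; principal=204356-34577=169779; balance=1791571-169779=1621792
5. interest=⌊1621792·193/10000⌋=31300; principal=204356-31300=173056; balance=1621792-173056=1448736
6. interest=⌊1448736·193/10000⌋=27960; principal=204356-27960=176396; balance=1448736-176396=1272340
7. interest=⌊1272340·193/10000⌋=24556; principal=204356-24556=179800; balance=1272340-179800=1092540
8. interest=⌊1092540·193/10000⌋=21086; principal=204356-21086=183270; balance=1092540-183270=909270
9. interest=⌊909270·193/10000⌋=17548; principal=204356-17548=186808; balance=909270-186808=722462
10. interest=⌊722462·193/10000⌋=13943; principal=204356-13943=190413; balance=722462-190413=532049
11. interest=⌊532049·193/10000⌋=10268; principal=204356-10268=194088; balance=532049-194088=337961
12. interest=⌊337961·193/10000⌋=6522; principal=204356-6522=197834; balance=337961-197834=140127
13. interest=⌊140127·193/10000⌋=2704; principal=min(204356-2704,140127)=140127; balance=140127-140127=0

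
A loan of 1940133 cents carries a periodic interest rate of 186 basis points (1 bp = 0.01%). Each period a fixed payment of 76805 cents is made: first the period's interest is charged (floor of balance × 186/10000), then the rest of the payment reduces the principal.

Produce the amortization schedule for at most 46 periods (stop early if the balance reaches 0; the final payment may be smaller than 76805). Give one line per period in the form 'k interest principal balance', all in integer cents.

1 36086 40719 1899414
2 35329 41476 1857938
3 34557 42248 1815690
4 33771 43034 1772656
5 32971 43834 1728822
6 32156 44649 1684173
7 31325 45480 1638693
8 30479 46326 1592367
9 29618 47187 1545180
10 28740 48065 1497115
11 27846 48959 1448156
12 26935 49870 1398286
13 26008 50797 1347489
14 25063 51742 1295747
15 24100 52705 1243042
16 23120 53685 1189357
17 22122 54683 1134674
18 21104 55701 1078973
19 20068 56737 1022236
20 19013 57792 964444
21 17938 58867 905577
22 16843 59962 845615
23 15728 61077 784538
24 14592 62213 722325
25 13435 63370 658955
26 12256 64549 594406
27 11055 65750 528656
28 9833 66972 461684
29 8587 68218 393466
30 7318 69487 323979
31 6026 70779 253200
32 4709 72096 181104
33 3368 73437 107667
34 2002 74803 32864
35 611 32864 0

1. interest=⌊1940133·186/10000⌋=36086; principal=76805-36086=40719; balance=1940133-40719=1899414
2. interest=⌊1899414·186/10000⌋=35329; principal=76805-35329=41476; balance=1899414-41476=1857938
3. interest=⌊1857938·186/10000⌋=34557; principal=76805-34557=42248; balance=1857938-42248=1815690
4. interest=⌊1815690·186/10000⌋=33771; principal=76805-33771=43034; balance=1815690-43034=1772656
5. interest=⌊1772656·186/10000⌋=32971; principal=76805-32971=43834; balance=1772656-43834=1728822
6. interest=⌊1728822·186/10000⌋=32156; principal=76805-32156=44649; balance=1728822-44649=1684173
7. interest=⌊1684173·186/10000⌋=31325; principal=76805-31325=45480; balance=1684173-45480=1638693
8. interest=⌊1638693·186/10000⌋=30479; principal=76805-30479=46326; balance=1638693-46326=1592367
9. interest=⌊1592367·186/10000⌋=29618; principal=76805-29618=47187; balance=1592367-47187=1545180
10. interest=⌊1545180·186/10000⌋=28740; principal=76805-28740=48065; balance=1545180-48065=1497115
11. interest=⌊1497115·186/10000⌋=27846; principal=76805-27846=48959; balance=1497115-48959=1448156
12. interest=⌊1448156·186/10000⌋=26935; principal=76805-26935=49870; balance=1448156-49870=1398286
13. interest=⌊1398286·186/10000⌋=26008; principal=76805-26008=50797; balance=1398286-50797=1347489
14. interest=⌊1347489·186/10000⌋=25063; principal=76805-25063=51742; balance=1347489-51742=1295747
15. interest=⌊1295747·186/10000⌋=24100; principal=76805-24100=52705; balance=1295747-52705=1243042
16. interest=⌊1243042·186/10000⌋=23120; principal=76805-23120=53685; balance=1243042-53685=1189357
17. interest=⌊1189357·186/10000⌋=22122; principal=76805-22122=54683; balance=1189357-54683=1134674
18. interest=⌊1134674·186/10000⌋=21104; principal=76805-21104=55701; balance=1134674-55701=1078973
19. interest=⌊1078973·186/10000⌋=20068; principal=76805-20068=56737; balance=1078973-56737=1022236
20. interest=⌊1022236·186/10000⌋=19013; principal=76805-19013=57792; balance=1022236-57792=964444
21. interest=⌊964444·186/10000⌋=17938; principal=76805-17938=58867; balance=964444-58867=905577
22. interest=⌊905577·186/10000⌋=16843; principal=76805-16843=59962; balance=905577-59962=845615
23. interest=⌊845615·186/10000⌋=15728; principal=76805-15728=61077; balance=845615-61077=784538
24. interest=⌊784538·186/10000⌋=14592; principal=76805-14592=62213; balance=784538-62213=722325
25. interest=⌊722325·186/10000⌋=13435; principal=76805-13435=63370; balance=722325-63370=658955
26. interest=⌊658955·186/10000⌋=12256; principal=76805-12256=64549; balance=658955-64549=594406
27. interest=⌊594406·186/10000⌋=11055; principal=76805-11055=65750; balance=594406-65750=528656
28. interest=⌊528656·186/10000⌋=9833; principal=76805-9833=66972; balance=528656-66972=461684
29. interest=⌊461684·186/10000⌋=8587; principal=76805-8587=68218; balance=461684-68218=393466
30. interest=⌊393466·186/10000⌋=7318; principal=76805-7318=69487; balance=393466-69487=323979
31. interest=⌊323979·186/10000⌋=6026; principal=76805-6026=70779; balance=323979-70779=253200
32. interest=⌊253200·186/10000⌋=4709; principal=76805-4709=72096; balance=253200-72096=181104
33. interest=⌊181104·186/10000⌋=3368; principal=76805-3368=73437; balance=181104-73437=107667
34. interest=⌊107667·186/10000⌋=2002; principal=76805-2002=74803; balance=107667-74803=32864
35. interest=⌊32864·186/10000⌋=611; principal=min(76805-611,32864)=32864; balance=32864-32864=0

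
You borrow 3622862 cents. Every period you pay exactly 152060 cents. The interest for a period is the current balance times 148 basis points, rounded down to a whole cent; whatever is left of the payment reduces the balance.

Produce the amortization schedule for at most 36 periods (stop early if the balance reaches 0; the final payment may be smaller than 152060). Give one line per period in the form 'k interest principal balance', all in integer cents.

1. interest=⌊3622862·148/10000⌋=53618; principal=152060-53618=98442; balance=3622862-98442=3524420
2. interest=⌊3524420·148/10000⌋=52161; principal=152060-52161=99899; balance=3524420-99899=3424521
3. interest=⌊3424521·148/10000⌋=50682; principal=152060-50682=101378; balance=3424521-101378=3323143
4. interest=⌊3323143·148/10000⌋=49182; principal=152060-49182=102878; balance=3323143-102878=3220265
5. interest=⌊3220265·148/10000⌋=47659; principal=152060-47659=104401; balance=3220265-104401=3115864
6. interest=⌊3115864·148/10000⌋=46114; principal=152060-46114=105946; balance=3115864-105946=3009918
7. interest=⌊3009918·148/10000⌋=44546; principal=152060-44546=107514; balance=3009918-107514=2902404
8. interest=⌊2902404·148/10000⌋=42955; principal=152060-42955=109105; balance=2902404-109105=2793299
9. interest=⌊2793299·148/10000⌋=41340; principal=152060-41340=110720; balance=2793299-110720=2682579
10. interest=⌊2682579·148/10000⌋=39702; principal=152060-39702=112358; balance=2682579-112358=2570221
11. interest=⌊2570221·148/10000⌋=38039; principal=152060-38039=114021; balance=2570221-114021=2456200
12. interest=⌊2456200·148/10000⌋=36351; principal=152060-36351=115709; balance=2456200-115709=2340491
13. interest=⌊2340491·148/10000⌋=34639; principal=152060-34639=117421; balance=2340491-117421=2223070
14. interest=⌊2223070·148/10000⌋=32901; principal=152060-32901=119159; balance=2223070-119159=2103911
15. interest=⌊2103911·148/10000⌋=31137; principal=152060-31137=120923; balance=2103911-120923=1982988
16. interest=⌊1982988·148/10000⌋=29348; principal=152060-29348=122712; balance=1982988-122712=1860276
17. interest=⌊1860276·148/10000⌋=27532; principal=152060-27532=124528; balance=1860276-124528=1735748
18. interest=⌊1735748·148/10000⌋=25689; principal=152060-25689=126371; balance=1735748-126371=1609377
19. interest=⌊1609377·148/10000⌋=23818; principal=152060-23818=128242; balance=1609377-128242=1481135
20. interest=⌊1481135·148/10000⌋=21920; principal=152060-21920=130140; balance=1481135-130140=1350995
21. interest=⌊1350995·148/10000⌋=19994; principal=152060-19994=132066; balance=1350995-132066=1218929
22. interest=⌊1218929·148/10000⌋=18040; principal=152060-18040=134020; balance=1218929-134020=1084909
23. interest=⌊1084909·148/10000⌋=16056; principal=152060-16056=136004; balance=1084909-136004=948905
24. interest=⌊948905·148/10000⌋=14043; principal=152060-14043=138017; balance=948905-138017=810888
25. interest=⌊810888·148/10000⌋=12001; principal=152060-12001=140059; balance=810888-140059=670829
26. interest=⌊670829·148/10000⌋=9928; principal=152060-9928=142132; balance=670829-142132=528697
27. interest=⌊528697·148/10000⌋=7824; principal=152060-7824=144236; balance=528697-144236=384461
28. interest=⌊384461·148/10000⌋=5690; principal=152060-5690=146370; balance=384461-146370=238091
29. interest=⌊238091·148/10000⌋=3523; principal=152060-3523=148537; balance=238091-148537=89554
30. interest=⌊89554·148/10000⌋=1325; principal=min(152060-1325,89554)=89554; balance=89554-89554=0

1 53618 98442 3524420
2 52161 99899 3424521
3 50682 101378 3323143
4 49182 102878 3220265
5 47659 104401 3115864
6 46114 105946 3009918
7 44546 107514 2902404
8 42955 109105 2793299
9 41340 110720 2682579
10 39702 112358 2570221
11 38039 114021 2456200
12 36351 115709 2340491
13 34639 117421 2223070
14 32901 119159 2103911
15 31137 120923 1982988
16 29348 122712 1860276
17 27532 124528 1735748
18 25689 126371 1609377
19 23818 128242 1481135
20 21920 130140 1350995
21 19994 132066 1218929
22 18040 134020 1084909
23 16056 136004 948905
24 14043 138017 810888
25 12001 140059 670829
26 9928 142132 528697
27 7824 144236 384461
28 5690 146370 238091
29 3523 148537 89554
30 1325 89554 0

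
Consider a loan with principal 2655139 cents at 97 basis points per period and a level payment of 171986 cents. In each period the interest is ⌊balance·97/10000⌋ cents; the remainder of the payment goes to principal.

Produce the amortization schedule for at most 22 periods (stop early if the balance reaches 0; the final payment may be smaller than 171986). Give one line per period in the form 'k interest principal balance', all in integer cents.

1 25754 146232 2508907
2 24336 147650 2361257
3 22904 149082 2212175
4 21458 150528 2061647
5 19997 151989 1909658
6 18523 153463 1756195
7 17035 154951 1601244
8 15532 156454 1444790
9 14014 157972 1286818
10 12482 159504 1127314
11 10934 161052 966262
12 9372 162614 803648
13 7795 164191 639457
14 6202 165784 473673
15 4594 167392 306281
16 2970 169016 137265
17 1331 137265 0

1. interest=⌊2655139·97/10000⌋=25754; principal=171986-25754=146232; balance=2655139-146232=2508907
2. interest=⌊2508907·97/10000⌋=24336; principal=171986-24336=147650; balance=2508907-147650=2361257
3. interest=⌊2361257·97/10000⌋=22904; principal=171986-22904=149082; balance=2361257-149082=2212175
4. interest=⌊2212175·97/10000⌋=21458; principal=171986-21458=150528; balance=2212175-150528=2061647
5. interest=⌊2061647·97/10000⌋=19997; principal=171986-19997=151989; balance=2061647-151989=1909658
6. interest=⌊1909658·97/10000⌋=18523; principal=171986-18523=153463; balance=1909658-153463=1756195
7. interest=⌊1756195·97/10000⌋=17035; principal=171986-17035=154951; balance=1756195-154951=1601244
8. interest=⌊1601244·97/10000⌋=15532; principal=171986-15532=156454; balance=1601244-156454=1444790
9. interest=⌊1444790·97/10000⌋=14014; principal=171986-14014=157972; balance=1444790-157972=1286818
10. interest=⌊1286818·97/10000⌋=12482; principal=171986-12482=159504; balance=1286818-159504=1127314
11. interest=⌊1127314·97/10000⌋=10934; principal=171986-10934=161052; balance=1127314-161052=966262
12. interest=⌊966262·97/10000⌋=9372; principal=171986-9372=162614; balance=966262-162614=803648
13. interest=⌊803648·97/10000⌋=7795; principal=171986-7795=164191; balance=803648-164191=639457
14. interest=⌊639457·97/10000⌋=6202; principal=171986-6202=165784; balance=639457-165784=473673
15. interest=⌊473673·97/10000⌋=4594; principal=171986-4594=167392; balance=473673-167392=306281
16. interest=⌊306281·97/10000⌋=2970; principal=171986-2970=169016; balance=306281-169016=137265
17. interest=⌊137265·97/10000⌋=1331; principal=min(171986-1331,137265)=137265; balance=137265-137265=0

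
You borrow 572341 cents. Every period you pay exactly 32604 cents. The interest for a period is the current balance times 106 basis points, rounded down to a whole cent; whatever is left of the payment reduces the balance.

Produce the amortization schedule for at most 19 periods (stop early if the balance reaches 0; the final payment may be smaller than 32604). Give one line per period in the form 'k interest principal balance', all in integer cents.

1. interest=⌊572341·106/10000⌋=6066; principal=32604-6066=26538; balance=572341-26538=545803
2. interest=⌊545803·106/10000⌋=5785; principal=32604-5785=26819; balance=545803-26819=518984
3. interest=⌊518984·106/10000⌋=5501; principal=32604-5501=27103; balance=518984-27103=491881
4. interest=⌊491881·106/10000⌋=5213; principal=32604-5213=27391; balance=491881-27391=464490
5. interest=⌊464490·106/10000⌋=4923; principal=32604-4923=27681; balance=464490-27681=436809
6. interest=⌊436809·106/10000⌋=4630; principal=32604-4630=27974; balance=436809-27974=408835
7. interest=⌊408835·106/10000⌋=4333; principal=32604-4333=28271; balance=408835-28271=380564
8. interest=⌊380564·106/10000⌋=4033; principal=32604-4033=28571; balance=380564-28571=351993
9. interest=⌊351993·106/10000⌋=3731; principal=32604-3731=28873; balance=351993-28873=323120
10. interest=⌊323120·106/10000⌋=3425; principal=32604-3425=29179; balance=323120-29179=293941
11. interest=⌊293941·106/10000⌋=3115; principal=32604-3115=29489; balance=293941-29489=264452
12. interest=⌊264452·106/10000⌋=2803; principal=32604-2803=29801; balance=264452-29801=234651
13. interest=⌊234651·106/10000⌋=2487; principal=32604-2487=30117; balance=234651-30117=204534
14. interest=⌊204534·106/10000⌋=2168; principal=32604-2168=30436; balance=204534-30436=174098
15. interest=⌊174098·106/10000⌋=1845; principal=32604-1845=30759; balance=174098-30759=143339
16. interest=⌊143339·106/10000⌋=1519; principal=32604-1519=31085; balance=143339-31085=112254
17. interest=⌊112254·106/10000⌋=1189; principal=32604-1189=31415; balance=112254-31415=80839
18. interest=⌊80839·106/10000⌋=856; principal=32604-856=31748; balance=80839-31748=49091
19. interest=⌊49091·106/10000⌋=520; principal=32604-520=32084; balance=49091-32084=17007

1 6066 26538 545803
2 5785 26819 518984
3 5501 27103 491881
4 5213 27391 464490
5 4923 27681 436809
6 4630 27974 408835
7 4333 28271 380564
8 4033 28571 351993
9 3731 28873 323120
10 3425 29179 293941
11 3115 29489 264452
12 2803 29801 234651
13 2487 30117 204534
14 2168 30436 174098
15 1845 30759 143339
16 1519 31085 112254
17 1189 31415 80839
18 856 31748 49091
19 520 32084 17007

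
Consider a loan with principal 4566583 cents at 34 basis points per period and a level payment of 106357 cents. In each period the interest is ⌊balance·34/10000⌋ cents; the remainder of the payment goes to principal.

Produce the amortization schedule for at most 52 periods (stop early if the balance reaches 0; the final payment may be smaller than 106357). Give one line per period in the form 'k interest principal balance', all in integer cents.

1 15526 90831 4475752
2 15217 91140 4384612
3 14907 91450 4293162
4 14596 91761 4201401
5 14284 92073 4109328
6 13971 92386 4016942
7 13657 92700 3924242
8 13342 93015 3831227
9 13026 93331 3737896
10 12708 93649 3644247
11 12390 93967 3550280
12 12070 94287 3455993
13 11750 94607 3361386
14 11428 94929 3266457
15 11105 95252 3171205
16 10782 95575 3075630
17 10457 95900 2979730
18 10131 96226 2883504
19 9803 96554 2786950
20 9475 96882 2690068
21 9146 97211 2592857
22 8815 97542 2495315
23 8484 97873 2397442
24 8151 98206 2299236
25 7817 98540 2200696
26 7482 98875 2101821
27 7146 99211 2002610
28 6808 99549 1903061
29 6470 99887 1803174
30 6130 100227 1702947
31 5790 100567 1602380
32 5448 100909 1501471
33 5105 101252 1400219
34 4760 101597 1298622
35 4415 101942 1196680
36 4068 102289 1094391
37 3720 102637 991754
38 3371 102986 888768
39 3021 103336 785432
40 2670 103687 681745
41 2317 104040 577705
42 1964 104393 473312
43 1609 104748 368564
44 1253 105104 263460
45 895 105462 157998
46 537 105820 52178
47 177 52178 0

1. interest=⌊4566583·34/10000⌋=15526; principal=106357-15526=90831; balance=4566583-90831=4475752
2. interest=⌊4475752·34/10000⌋=15217; principal=106357-15217=91140; balance=4475752-91140=4384612
3. interest=⌊4384612·34/10000⌋=14907; principal=106357-14907=91450; balance=4384612-91450=4293162
4. interest=⌊4293162·34/10000⌋=14596; principal=106357-14596=91761; balance=4293162-91761=4201401
5. interest=⌊4201401·34/10000⌋=14284; principal=106357-14284=92073; balance=4201401-92073=4109328
6. interest=⌊4109328·34/10000⌋=13971; principal=106357-13971=92386; balance=4109328-92386=4016942
7. interest=⌊4016942·34/10000⌋=13657; principal=106357-13657=92700; balance=4016942-92700=3924242
8. interest=⌊3924242·34/10000⌋=13342; principal=106357-13342=93015; balance=3924242-93015=3831227
9. interest=⌊3831227·34/10000⌋=13026; principal=106357-13026=93331; balance=3831227-93331=3737896
10. interest=⌊3737896·34/10000⌋=12708; principal=106357-12708=93649; balance=3737896-93649=3644247
11. interest=⌊3644247·34/10000⌋=12390; principal=106357-12390=93967; balance=3644247-93967=3550280
12. interest=⌊3550280·34/10000⌋=12070; principal=106357-12070=94287; balance=3550280-94287=3455993
13. interest=⌊3455993·34/10000⌋=11750; principal=106357-11750=94607; balance=3455993-94607=3361386
14. interest=⌊3361386·34/10000⌋=11428; principal=106357-11428=94929; balance=3361386-94929=3266457
15. interest=⌊3266457·34/10000⌋=11105; principal=106357-11105=95252; balance=3266457-95252=3171205
16. interest=⌊3171205·34/10000⌋=10782; principal=106357-10782=95575; balance=3171205-95575=3075630
17. interest=⌊3075630·34/10000⌋=10457; principal=106357-10457=95900; balance=3075630-95900=2979730
18. interest=⌊2979730·34/10000⌋=10131; principal=106357-10131=96226; balance=2979730-96226=2883504
19. interest=⌊2883504·34/10000⌋=9803; principal=106357-9803=96554; balance=2883504-96554=2786950
20. interest=⌊2786950·34/10000⌋=9475; principal=106357-9475=96882; balance=2786950-96882=2690068
21. interest=⌊2690068·34/10000⌋=9146; principal=106357-9146=97211; balance=2690068-97211=2592857
22. interest=⌊2592857·34/10000⌋=8815; principal=106357-8815=97542; balance=2592857-97542=2495315
23. interest=⌊2495315·34/10000⌋=8484; principal=106357-8484=97873; balance=2495315-97873=2397442
24. interest=⌊2397442·34/10000⌋=8151; principal=106357-8151=98206; balance=2397442-98206=2299236
25. interest=⌊2299236·34/10000⌋=7817; principal=106357-7817=98540; balance=2299236-98540=2200696
26. interest=⌊2200696·34/10000⌋=7482; principal=106357-7482=98875; balance=2200696-98875=2101821
27. interest=⌊2101821·34/10000⌋=7146; principal=106357-7146=99211; balance=2101821-99211=2002610
28. interest=⌊2002610·34/10000⌋=6808; principal=106357-6808=99549; balance=2002610-99549=1903061
29. interest=⌊1903061·34/10000⌋=6470; principal=106357-6470=99887; balance=1903061-99887=1803174
30. interest=⌊1803174·34/10000⌋=6130; principal=106357-6130=100227; balance=1803174-100227=1702947
31. interest=⌊1702947·34/10000⌋=5790; principal=106357-5790=100567; balance=1702947-100567=1602380
32. interest=⌊1602380·34/10000⌋=5448; principal=106357-5448=100909; balance=1602380-100909=1501471
33. interest=⌊1501471·34/10000⌋=5105; principal=106357-5105=101252; balance=1501471-101252=1400219
34. interest=⌊1400219·34/10000⌋=4760; principal=106357-4760=101597; balance=1400219-101597=1298622
35. interest=⌊1298622·34/10000⌋=4415; principal=106357-4415=101942; balance=1298622-101942=1196680
36. interest=⌊1196680·34/10000⌋=4068; principal=106357-4068=102289; balance=1196680-102289=1094391
37. interest=⌊1094391·34/10000⌋=3720; principal=106357-3720=102637; balance=1094391-102637=991754
38. interest=⌊991754·34/10000⌋=3371; principal=106357-3371=102986; balance=991754-102986=888768
39. interest=⌊888768·34/10000⌋=3021; principal=106357-3021=103336; balance=888768-103336=785432
40. interest=⌊785432·34/10000⌋=2670; principal=106357-2670=103687; balance=785432-103687=681745
41. interest=⌊681745·34/10000⌋=2317; principal=106357-2317=104040; balance=681745-104040=577705
42. interest=⌊577705·34/10000⌋=1964; principal=106357-1964=104393; balance=577705-104393=473312
43. interest=⌊473312·34/10000⌋=1609; principal=106357-1609=104748; balance=473312-104748=368564
44. interest=⌊368564·34/10000⌋=1253; principal=106357-1253=105104; balance=368564-105104=263460
45. interest=⌊263460·34/10000⌋=895; principal=106357-895=105462; balance=263460-105462=157998
46. interest=⌊157998·34/10000⌋=537; principal=106357-537=105820; balance=157998-105820=52178
47. interest=⌊52178·34/10000⌋=177; principal=min(106357-177,52178)=52178; balance=52178-52178=0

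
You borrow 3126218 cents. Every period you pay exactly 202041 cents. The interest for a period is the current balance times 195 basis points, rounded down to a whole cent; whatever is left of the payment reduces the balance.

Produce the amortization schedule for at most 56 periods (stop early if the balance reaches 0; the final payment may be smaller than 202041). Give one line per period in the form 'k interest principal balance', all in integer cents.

1. interest=⌊3126218·195/10000⌋=60961; principal=202041-60961=141080; balance=3126218-141080=2985138
2. interest=⌊2985138·195/10000⌋=58210; principal=202041-58210=143831; balance=2985138-143831=2841307
3. interest=⌊2841307·195/10000⌋=55405; principal=202041-55405=146636; balance=2841307-146636=2694671
4. interest=⌊2694671·195/10000⌋=52546; principal=202041-52546=149495; balance=2694671-149495=2545176
5. interest=⌊2545176·195/10000⌋=49630; principal=202041-49630=152411; balance=2545176-152411=2392765
6. interest=⌊2392765·195/10000⌋=46658; principal=202041-46658=155383; balance=2392765-155383=2237382
7. interest=⌊2237382·195/10000⌋=43628; principal=202041-43628=158413; balance=2237382-158413=2078969
8. interest=⌊2078969·195/10000⌋=40539; principal=202041-40539=161502; balance=2078969-161502=1917467
9. interest=⌊1917467·195/10000⌋=37390; principal=202041-37390=164651; balance=1917467-164651=1752816
10. interest=⌊1752816·195/10000⌋=34179; principal=202041-34179=167862; balance=1752816-167862=1584954
11. interest=⌊1584954·195/10000⌋=30906; principal=202041-30906=171135; balance=1584954-171135=1413819
12. interest=⌊1413819·195/10000⌋=27569; principal=202041-27569=174472; balance=1413819-174472=1239347
13. interest=⌊1239347·195/10000⌋=24167; principal=202041-24167=177874; balance=1239347-177874=1061473
14. interest=⌊1061473·195/10000⌋=20698; principal=202041-20698=181343; balance=1061473-181343=880130
15. interest=⌊880130·195/10000⌋=17162; principal=202041-17162=184879; balance=880130-184879=695251
16. interest=⌊695251·195/10000⌋=13557; principal=202041-13557=188484; balance=695251-188484=506767
17. interest=⌊506767·195/10000⌋=9881; principal=202041-9881=192160; balance=506767-192160=314607
18. interest=⌊314607·195/10000⌋=6134; principal=202041-6134=195907; balance=314607-195907=118700
19. interest=⌊118700·195/10000⌋=2314; principal=min(202041-2314,118700)=118700; balance=118700-118700=0

1 60961 141080 2985138
2 58210 143831 2841307
3 55405 146636 2694671
4 52546 149495 2545176
5 49630 152411 2392765
6 46658 155383 2237382
7 43628 158413 2078969
8 40539 161502 1917467
9 37390 164651 1752816
10 34179 167862 1584954
11 30906 171135 1413819
12 27569 174472 1239347
13 24167 177874 1061473
14 20698 181343 880130
15 17162 184879 695251
16 13557 188484 506767
17 9881 192160 314607
18 6134 195907 118700
19 2314 118700 0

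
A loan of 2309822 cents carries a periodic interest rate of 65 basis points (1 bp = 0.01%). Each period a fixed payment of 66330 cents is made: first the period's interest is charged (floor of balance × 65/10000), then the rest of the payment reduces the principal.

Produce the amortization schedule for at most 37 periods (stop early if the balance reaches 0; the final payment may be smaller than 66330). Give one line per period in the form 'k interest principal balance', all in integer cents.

1. interest=⌊2309822·65/10000⌋=15013; principal=66330-15013=51317; balance=2309822-51317=2258505
2. interest=⌊2258505·65/10000⌋=14680; principal=66330-14680=51650; balance=2258505-51650=2206855
3. interest=⌊2206855·65/10000⌋=14344; principal=66330-14344=51986; balance=2206855-51986=2154869
4. interest=⌊2154869·65/10000⌋=14006; principal=66330-14006=52324; balance=2154869-52324=2102545
5. interest=⌊2102545·65/10000⌋=13666; principal=66330-13666=52664; balance=2102545-52664=2049881
6. interest=⌊2049881·65/10000⌋=13324; principal=66330-13324=53006; balance=2049881-53006=1996875
7. interest=⌊1996875·65/10000⌋=12979; principal=66330-12979=53351; balance=1996875-53351=1943524
8. interest=⌊1943524·65/10000⌋=12632; principal=66330-12632=53698; balance=1943524-53698=1889826
9. interest=⌊1889826·65/10000⌋=12283; principal=66330-12283=54047; balance=1889826-54047=1835779
10. interest=⌊1835779·65/10000⌋=11932; principal=66330-11932=54398; balance=1835779-54398=1781381
11. interest=⌊1781381·65/10000⌋=11578; principal=66330-11578=54752; balance=1781381-54752=1726629
12. interest=⌊1726629·65/10000⌋=11223; principal=66330-11223=55107; balance=1726629-55107=1671522
13. interest=⌊1671522·65/10000⌋=10864; principal=66330-10864=55466; balance=1671522-55466=1616056
14. interest=⌊1616056·65/10000⌋=10504; principal=66330-10504=55826; balance=1616056-55826=1560230
15. interest=⌊1560230·65/10000⌋=10141; principal=66330-10141=56189; balance=1560230-56189=1504041
16. interest=⌊1504041·65/10000⌋=9776; principal=66330-9776=56554; balance=1504041-56554=1447487
17. interest=⌊1447487·65/10000⌋=9408; principal=66330-9408=56922; balance=1447487-56922=1390565
18. interest=⌊1390565·65/10000⌋=9038; principal=66330-9038=57292; balance=1390565-57292=1333273
19. interest=⌊1333273·65/10000⌋=8666; principal=66330-8666=57664; balance=1333273-57664=1275609
20. interest=⌊1275609·65/10000⌋=8291; principal=66330-8291=58039; balance=1275609-58039=1217570
21. interest=⌊1217570·65/10000⌋=7914; principal=66330-7914=58416; balance=1217570-58416=1159154
22. interest=⌊1159154·65/10000⌋=7534; principal=66330-7534=58796; balance=1159154-58796=1100358
23. interest=⌊1100358·65/10000⌋=7152; principal=66330-7152=59178; balance=1100358-59178=1041180
24. interest=⌊1041180·65/10000⌋=6767; principal=66330-6767=59563; balance=1041180-59563=981617
25. interest=⌊981617·65/10000⌋=6380; principal=66330-6380=59950; balance=981617-59950=921667
26. interest=⌊921667·65/10000⌋=5990; principal=66330-5990=60340; balance=921667-60340=861327
27. interest=⌊861327·65/10000⌋=5598; principal=66330-5598=60732; balance=861327-60732=800595
28. interest=⌊800595·65/10000⌋=5203; principal=66330-5203=61127; balance=800595-61127=739468
29. interest=⌊739468·65/10000⌋=4806; principal=66330-4806=61524; balance=739468-61524=677944
30. interest=⌊677944·65/10000⌋=4406; principal=66330-4406=61924; balance=677944-61924=616020
31. interest=⌊616020·65/10000⌋=4004; principal=66330-4004=62326; balance=616020-62326=553694
32. interest=⌊553694·65/10000⌋=3599; principal=66330-3599=62731; balance=553694-62731=490963
33. interest=⌊490963·65/10000⌋=3191; principal=66330-3191=63139; balance=490963-63139=427824
34. interest=⌊427824·65/10000⌋=2780; principal=66330-2780=63550; balance=427824-63550=364274
35. interest=⌊364274·65/10000⌋=2367; principal=66330-2367=63963; balance=364274-63963=300311
36. interest=⌊300311·65/10000⌋=1952; principal=66330-1952=64378; balance=300311-64378=235933
37. interest=⌊235933·65/10000⌋=1533; principal=66330-1533=64797; balance=235933-64797=171136

1 15013 51317 2258505
2 14680 51650 2206855
3 14344 51986 2154869
4 14006 52324 2102545
5 13666 52664 2049881
6 13324 53006 1996875
7 12979 53351 1943524
8 12632 53698 1889826
9 12283 54047 1835779
10 11932 54398 1781381
11 11578 54752 1726629
12 11223 55107 1671522
13 10864 55466 1616056
14 10504 55826 1560230
15 10141 56189 1504041
16 9776 56554 1447487
17 9408 56922 1390565
18 9038 57292 1333273
19 8666 57664 1275609
20 8291 58039 1217570
21 7914 58416 1159154
22 7534 58796 1100358
23 7152 59178 1041180
24 6767 59563 981617
25 6380 59950 921667
26 5990 60340 861327
27 5598 60732 800595
28 5203 61127 739468
29 4806 61524 677944
30 4406 61924 616020
31 4004 62326 553694
32 3599 62731 490963
33 3191 63139 427824
34 2780 63550 364274
35 2367 63963 300311
36 1952 64378 235933
37 1533 64797 171136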